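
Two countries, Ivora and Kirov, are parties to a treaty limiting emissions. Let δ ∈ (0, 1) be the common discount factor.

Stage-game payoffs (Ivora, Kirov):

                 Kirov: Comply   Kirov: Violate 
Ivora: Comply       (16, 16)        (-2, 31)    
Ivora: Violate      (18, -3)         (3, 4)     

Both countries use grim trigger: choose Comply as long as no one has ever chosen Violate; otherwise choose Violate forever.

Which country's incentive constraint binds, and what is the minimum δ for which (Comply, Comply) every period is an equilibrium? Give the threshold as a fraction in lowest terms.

Ivora: cooperation gives 16 each period; deviation gives 18 once then 3 forever.
  16/(1−δ) ≥ 18 + 3δ/(1−δ) ⇒ δ ≥ 2/15.
Kirov: cooperation gives 16 each period; deviation gives 31 once then 4 forever.
  δ ≥ 15/27 = 5/9.
Both must hold, so the binding constraint is Kirov's: δ ≥ 5/9.

Kirov; δ ≥ 5/9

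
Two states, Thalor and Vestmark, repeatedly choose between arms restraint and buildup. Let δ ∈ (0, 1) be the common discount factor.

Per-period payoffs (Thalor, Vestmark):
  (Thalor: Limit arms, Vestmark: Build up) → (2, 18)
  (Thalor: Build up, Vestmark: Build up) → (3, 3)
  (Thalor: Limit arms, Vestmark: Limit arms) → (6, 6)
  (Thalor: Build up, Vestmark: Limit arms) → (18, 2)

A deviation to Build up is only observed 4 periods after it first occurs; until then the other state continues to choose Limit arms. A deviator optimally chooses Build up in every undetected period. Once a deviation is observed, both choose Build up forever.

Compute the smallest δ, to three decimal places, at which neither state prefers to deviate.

A deviator earns 18 for 4 periods, then 3 forever; cooperating earns 6 forever. Multiplying the IC by (1−δ):
6 ≥ 18(1−δ^4) + 3δ^4, so 15·δ^4 ≥ 12 and δ^4 ≥ 4/5.
δ ≥ (4/5)^(1/4) ≈ 0.946.

0.946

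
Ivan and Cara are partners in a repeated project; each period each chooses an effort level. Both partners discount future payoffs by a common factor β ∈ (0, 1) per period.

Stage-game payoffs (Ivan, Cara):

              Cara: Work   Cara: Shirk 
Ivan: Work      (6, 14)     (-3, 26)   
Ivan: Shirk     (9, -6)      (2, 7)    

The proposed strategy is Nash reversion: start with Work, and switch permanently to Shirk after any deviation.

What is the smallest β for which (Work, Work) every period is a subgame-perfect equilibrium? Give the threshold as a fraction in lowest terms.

12/19

For Ivan: deviation gain 9−6 = 3, per-period punishment loss 6−2 = 4. IC gives β ≥ 3/7.
For Cara: gain 12, loss 7 per period, so β ≥ 12/19.
The tighter constraint is Cara's, so cooperation needs β ≥ 12/19.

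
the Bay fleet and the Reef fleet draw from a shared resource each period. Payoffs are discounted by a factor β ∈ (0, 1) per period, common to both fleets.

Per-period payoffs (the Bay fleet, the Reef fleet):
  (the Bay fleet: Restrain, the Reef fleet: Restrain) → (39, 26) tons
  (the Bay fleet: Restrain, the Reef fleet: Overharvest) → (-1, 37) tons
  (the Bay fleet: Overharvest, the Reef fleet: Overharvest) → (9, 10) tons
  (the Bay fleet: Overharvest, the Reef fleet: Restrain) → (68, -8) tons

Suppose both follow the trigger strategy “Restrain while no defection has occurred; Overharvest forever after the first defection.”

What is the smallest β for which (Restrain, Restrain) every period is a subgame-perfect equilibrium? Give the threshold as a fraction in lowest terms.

29/59

the Bay fleet's threshold: (68−39)/(68−9) = 29/59.
the Reef fleet's threshold: (37−26)/(37−10) = 11/27.
29/59 > 11/27, so the Bay fleet binds and β* = 29/59.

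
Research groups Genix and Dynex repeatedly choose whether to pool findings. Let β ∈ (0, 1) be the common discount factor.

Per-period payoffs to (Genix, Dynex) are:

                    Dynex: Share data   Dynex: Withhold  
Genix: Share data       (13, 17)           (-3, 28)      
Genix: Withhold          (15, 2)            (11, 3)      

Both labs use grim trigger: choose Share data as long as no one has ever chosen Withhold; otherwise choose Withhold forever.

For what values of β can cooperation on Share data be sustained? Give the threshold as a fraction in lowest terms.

1/2

Genix: cooperation gives 13 each period; deviation gives 15 once then 11 forever.
  13/(1−β) ≥ 15 + 11β/(1−β) ⇒ β ≥ 2/4 = 1/2.
Dynex: cooperation gives 17 each period; deviation gives 28 once then 3 forever.
  β ≥ 11/25.
Both must hold, so the binding constraint is Genix's: β ≥ 1/2.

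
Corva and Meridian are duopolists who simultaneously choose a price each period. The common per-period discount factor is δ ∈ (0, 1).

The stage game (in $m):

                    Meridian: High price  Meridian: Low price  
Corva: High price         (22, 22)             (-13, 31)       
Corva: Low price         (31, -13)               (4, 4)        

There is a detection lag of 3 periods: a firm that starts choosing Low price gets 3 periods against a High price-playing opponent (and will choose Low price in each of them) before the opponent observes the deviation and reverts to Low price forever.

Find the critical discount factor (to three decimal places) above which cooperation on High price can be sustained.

A deviator earns 31 for 3 periods, then 4 forever; cooperating earns 22 forever. Multiplying the IC by (1−δ):
22 ≥ 31(1−δ^3) + 4δ^3, so 27·δ^3 ≥ 9 and δ^3 ≥ 1/3.
δ ≥ (1/3)^(1/3) ≈ 0.693.

0.693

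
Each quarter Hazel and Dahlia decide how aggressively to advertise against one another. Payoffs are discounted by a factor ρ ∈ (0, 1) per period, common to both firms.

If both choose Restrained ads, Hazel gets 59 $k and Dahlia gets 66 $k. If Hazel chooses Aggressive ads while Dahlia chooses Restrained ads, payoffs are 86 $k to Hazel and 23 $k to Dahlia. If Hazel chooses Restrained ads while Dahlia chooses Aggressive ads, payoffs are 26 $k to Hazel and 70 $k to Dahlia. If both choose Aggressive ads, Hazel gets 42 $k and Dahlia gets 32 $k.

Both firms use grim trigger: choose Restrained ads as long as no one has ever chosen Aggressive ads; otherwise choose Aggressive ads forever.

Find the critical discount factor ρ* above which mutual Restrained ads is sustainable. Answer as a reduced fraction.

For Hazel: deviation gain 86−59 = 27, per-period punishment loss 59−42 = 17. IC gives ρ ≥ 27/44.
For Dahlia: gain 4, loss 34 per period, so ρ ≥ 4/38 = 2/19.
The tighter constraint is Hazel's, so cooperation needs ρ ≥ 27/44.

27/44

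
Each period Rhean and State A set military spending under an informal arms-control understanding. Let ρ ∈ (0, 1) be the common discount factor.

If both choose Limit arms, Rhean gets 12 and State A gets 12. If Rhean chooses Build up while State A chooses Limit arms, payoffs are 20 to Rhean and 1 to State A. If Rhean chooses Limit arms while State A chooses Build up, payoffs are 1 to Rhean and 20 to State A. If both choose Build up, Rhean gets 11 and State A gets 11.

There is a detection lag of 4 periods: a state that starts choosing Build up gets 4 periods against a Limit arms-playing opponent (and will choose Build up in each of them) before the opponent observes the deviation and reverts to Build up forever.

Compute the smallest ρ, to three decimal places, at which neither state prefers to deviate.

Deviating for the 4 undetected periods gains 20−12 = 8 per period over cooperation, then loses 12−11 = 1 per period forever once punishment starts.
Gain: 8(1 + ρ + … + ρ^3); loss: 1·ρ^4/(1−ρ).
No profitable deviation ⇔ 8(1−ρ^4) ≤ 1·ρ^4, i.e. ρ^4 ≥ 8/(8+1) = 8/9.
Hence ρ ≥ (8/9)^(1/4) ≈ 0.971.

0.971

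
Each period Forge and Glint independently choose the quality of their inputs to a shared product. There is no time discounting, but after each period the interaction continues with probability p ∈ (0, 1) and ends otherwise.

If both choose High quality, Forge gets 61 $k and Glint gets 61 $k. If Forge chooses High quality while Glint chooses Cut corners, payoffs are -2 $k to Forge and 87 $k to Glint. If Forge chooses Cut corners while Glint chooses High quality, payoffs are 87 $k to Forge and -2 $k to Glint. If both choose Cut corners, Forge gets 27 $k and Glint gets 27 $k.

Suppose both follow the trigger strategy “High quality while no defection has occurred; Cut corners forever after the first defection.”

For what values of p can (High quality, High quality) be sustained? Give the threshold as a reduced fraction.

13/30

Expected cooperation value is 61 + p·61 + p²·61 + … = 61/(1−p); deviation gives 87 + p·27/(1−p).
61 ≥ 87(1−p) + 27p ⇒ 60p ≥ 26 ⇒ p ≥ 26/60 = 13/30.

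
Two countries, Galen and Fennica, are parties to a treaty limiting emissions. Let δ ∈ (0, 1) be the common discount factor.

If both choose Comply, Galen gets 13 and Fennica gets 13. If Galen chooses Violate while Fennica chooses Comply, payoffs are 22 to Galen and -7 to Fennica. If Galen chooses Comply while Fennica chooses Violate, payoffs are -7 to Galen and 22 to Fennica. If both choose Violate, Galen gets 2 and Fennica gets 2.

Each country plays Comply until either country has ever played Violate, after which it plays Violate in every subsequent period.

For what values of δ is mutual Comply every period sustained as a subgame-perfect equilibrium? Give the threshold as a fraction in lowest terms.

9/20

Cooperation forever yields 13 each period: 13/(1−δ).
Deviating yields 22 once, then 2 forever: 22 + 2δ/(1−δ).
No profitable deviation requires 13/(1−δ) ≥ 22 + 2δ/(1−δ).
Multiplying by (1−δ): 13 ≥ 22(1−δ) + 2δ = 22 − 20δ.
So 20δ ≥ 9, i.e. δ ≥ 9/20.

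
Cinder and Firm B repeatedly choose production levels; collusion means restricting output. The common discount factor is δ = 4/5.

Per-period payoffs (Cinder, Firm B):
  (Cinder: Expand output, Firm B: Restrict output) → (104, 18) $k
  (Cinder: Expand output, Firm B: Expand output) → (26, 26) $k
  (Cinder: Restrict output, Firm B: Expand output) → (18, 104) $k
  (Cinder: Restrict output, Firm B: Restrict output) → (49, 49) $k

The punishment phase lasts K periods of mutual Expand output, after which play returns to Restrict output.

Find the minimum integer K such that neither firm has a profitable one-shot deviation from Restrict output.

5

Need Σ_{k=1}^{K} δ^k ≥ (104−49)/(49−26) = 2.3913 at δ = 4/5.
At K = 4 the sum is 2.3616 < 2.3913; at K = 5 it is 2.6893 ≥ 2.3913.
So the minimum punishment length is K = 5.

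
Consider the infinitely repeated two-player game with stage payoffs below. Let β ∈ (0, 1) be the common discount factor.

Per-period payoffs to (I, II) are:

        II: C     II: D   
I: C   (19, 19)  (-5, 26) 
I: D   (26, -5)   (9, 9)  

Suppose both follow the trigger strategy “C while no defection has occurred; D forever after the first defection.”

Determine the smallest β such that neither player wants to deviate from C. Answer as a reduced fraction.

7/17

Under grim trigger the critical discount factor is (T−C)/(T−P) with T = 26, C = 19, P = 9.
β* = (26−19)/(26−9) = 7/17.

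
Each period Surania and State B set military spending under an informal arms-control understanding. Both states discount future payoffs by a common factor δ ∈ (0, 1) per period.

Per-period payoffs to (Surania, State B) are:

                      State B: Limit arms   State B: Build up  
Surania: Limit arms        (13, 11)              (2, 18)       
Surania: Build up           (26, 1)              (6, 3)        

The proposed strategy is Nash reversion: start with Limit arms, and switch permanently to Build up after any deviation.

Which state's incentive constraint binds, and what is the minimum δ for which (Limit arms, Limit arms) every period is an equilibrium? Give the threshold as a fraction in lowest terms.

Surania; δ ≥ 13/20

For Surania: deviation gain 26−13 = 13, per-period punishment loss 13−6 = 7. IC gives δ ≥ 13/20.
For State B: gain 7, loss 8 per period, so δ ≥ 7/15.
The tighter constraint is Surania's, so cooperation needs δ ≥ 13/20.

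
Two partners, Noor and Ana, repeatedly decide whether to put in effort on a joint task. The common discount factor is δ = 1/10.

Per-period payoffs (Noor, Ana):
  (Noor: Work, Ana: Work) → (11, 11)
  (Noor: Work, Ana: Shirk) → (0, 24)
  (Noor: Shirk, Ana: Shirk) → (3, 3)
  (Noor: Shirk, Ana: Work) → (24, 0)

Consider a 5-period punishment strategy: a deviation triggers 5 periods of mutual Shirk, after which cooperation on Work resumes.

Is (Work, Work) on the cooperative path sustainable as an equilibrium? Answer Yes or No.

No

A one-shot deviation gives 24 now, then 3 for 5 periods, then back to 11.
Gain from deviating: (24−11) today; loss: (11−3) in each of the next 5 periods.
No-deviation condition: (11−3)(δ+…+δ^5) ≥ 24−11, i.e. δ+…+δ^5 ≥ 13/8.
At δ = 1/10: δ+…+δ^5 = 0.1111 < 1.6250.
So cooperation is not sustainable.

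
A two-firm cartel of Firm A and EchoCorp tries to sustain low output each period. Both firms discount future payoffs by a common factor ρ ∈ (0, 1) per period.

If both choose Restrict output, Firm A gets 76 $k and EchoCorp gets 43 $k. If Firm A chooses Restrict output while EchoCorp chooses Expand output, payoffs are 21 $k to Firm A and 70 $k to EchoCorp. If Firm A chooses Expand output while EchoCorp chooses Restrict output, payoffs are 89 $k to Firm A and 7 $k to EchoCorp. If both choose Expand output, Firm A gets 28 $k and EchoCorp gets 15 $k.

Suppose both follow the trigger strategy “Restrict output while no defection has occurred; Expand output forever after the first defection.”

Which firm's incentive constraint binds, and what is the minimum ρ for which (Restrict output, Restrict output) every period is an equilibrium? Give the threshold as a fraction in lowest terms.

EchoCorp; ρ ≥ 27/55

Firm A: cooperation gives 76 each period; deviation gives 89 once then 28 forever.
  76/(1−ρ) ≥ 89 + 28ρ/(1−ρ) ⇒ ρ ≥ 13/61.
EchoCorp: cooperation gives 43 each period; deviation gives 70 once then 15 forever.
  ρ ≥ 27/55.
Both must hold, so the binding constraint is EchoCorp's: ρ ≥ 27/55.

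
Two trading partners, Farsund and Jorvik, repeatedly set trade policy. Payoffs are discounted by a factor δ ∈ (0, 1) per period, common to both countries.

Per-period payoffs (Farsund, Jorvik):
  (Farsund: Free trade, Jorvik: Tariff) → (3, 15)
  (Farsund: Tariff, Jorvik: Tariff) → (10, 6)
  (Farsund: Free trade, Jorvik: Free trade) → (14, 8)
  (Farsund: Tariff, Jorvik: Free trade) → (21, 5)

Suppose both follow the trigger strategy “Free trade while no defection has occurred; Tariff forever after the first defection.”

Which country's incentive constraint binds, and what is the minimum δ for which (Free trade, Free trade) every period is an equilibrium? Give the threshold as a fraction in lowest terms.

Farsund's threshold: (21−14)/(21−10) = 7/11.
Jorvik's threshold: (15−8)/(15−6) = 7/9.
7/11 < 7/9, so Jorvik binds and δ* = 7/9.

Jorvik; δ ≥ 7/9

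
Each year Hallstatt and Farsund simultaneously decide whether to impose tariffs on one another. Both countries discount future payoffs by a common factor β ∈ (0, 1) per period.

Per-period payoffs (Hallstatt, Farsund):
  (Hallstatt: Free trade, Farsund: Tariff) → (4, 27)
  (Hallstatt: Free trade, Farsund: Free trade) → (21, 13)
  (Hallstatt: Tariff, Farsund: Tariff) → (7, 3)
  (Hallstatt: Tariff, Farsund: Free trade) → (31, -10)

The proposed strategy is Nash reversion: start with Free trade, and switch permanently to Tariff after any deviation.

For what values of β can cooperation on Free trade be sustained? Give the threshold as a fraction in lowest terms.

7/12

For Hallstatt: deviation gain 31−21 = 10, per-period punishment loss 21−7 = 14. IC gives β ≥ 10/24 = 5/12.
For Farsund: gain 14, loss 10 per period, so β ≥ 14/24 = 7/12.
The tighter constraint is Farsund's, so cooperation needs β ≥ 7/12.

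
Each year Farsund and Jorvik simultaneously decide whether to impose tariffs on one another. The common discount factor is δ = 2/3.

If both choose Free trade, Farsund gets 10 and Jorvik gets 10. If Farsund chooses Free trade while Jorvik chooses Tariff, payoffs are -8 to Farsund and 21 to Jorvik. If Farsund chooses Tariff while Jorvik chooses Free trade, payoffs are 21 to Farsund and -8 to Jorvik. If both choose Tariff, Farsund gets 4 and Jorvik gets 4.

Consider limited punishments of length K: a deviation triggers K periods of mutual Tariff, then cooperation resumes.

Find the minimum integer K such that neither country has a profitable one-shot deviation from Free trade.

7

Need Σ_{k=1}^{K} δ^k ≥ (21−10)/(10−4) = 1.8333 at δ = 2/3.
At K = 6 the sum is 1.8244 < 1.8333; at K = 7 it is 1.8829 ≥ 1.8333.
So the minimum punishment length is K = 7.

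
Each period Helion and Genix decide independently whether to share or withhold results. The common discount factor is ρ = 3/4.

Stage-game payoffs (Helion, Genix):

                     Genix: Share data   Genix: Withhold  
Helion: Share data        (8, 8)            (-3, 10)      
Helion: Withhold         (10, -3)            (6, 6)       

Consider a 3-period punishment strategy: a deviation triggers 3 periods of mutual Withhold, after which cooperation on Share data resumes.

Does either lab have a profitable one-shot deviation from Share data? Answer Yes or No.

No

Comparing payoff streams over the 4 periods until play realigns: cooperate → 8(1+ρ+…+ρ^3); deviate → 10 + 6(ρ+…+ρ^3).
Cooperation is sustained iff (8−6)(ρ+…+ρ^3) ≥ 10−8.
ρ+…+ρ^3 = 3/4·(1−(3/4)^3)/(1−3/4) = 1.7344, and (10−8)/(8−6) = 1.0000.
1.7344 ≥ 1.0000, so cooperation is sustainable.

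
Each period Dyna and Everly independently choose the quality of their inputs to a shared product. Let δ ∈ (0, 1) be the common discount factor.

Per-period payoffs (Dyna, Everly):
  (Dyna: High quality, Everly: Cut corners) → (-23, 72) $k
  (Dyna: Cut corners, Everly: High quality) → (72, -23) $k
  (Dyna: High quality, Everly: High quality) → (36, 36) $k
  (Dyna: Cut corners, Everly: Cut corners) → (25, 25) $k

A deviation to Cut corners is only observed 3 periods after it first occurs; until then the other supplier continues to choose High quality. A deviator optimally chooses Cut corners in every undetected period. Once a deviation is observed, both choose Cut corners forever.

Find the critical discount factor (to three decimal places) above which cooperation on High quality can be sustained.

0.915

Deviating for the 3 undetected periods gains 72−36 = 36 per period over cooperation, then loses 36−25 = 11 per period forever once punishment starts.
Gain: 36(1 + δ + … + δ^2); loss: 11·δ^3/(1−δ).
No profitable deviation ⇔ 36(1−δ^3) ≤ 11·δ^3, i.e. δ^3 ≥ 36/(36+11) = 36/47.
Hence δ ≥ (36/47)^(1/3) ≈ 0.915.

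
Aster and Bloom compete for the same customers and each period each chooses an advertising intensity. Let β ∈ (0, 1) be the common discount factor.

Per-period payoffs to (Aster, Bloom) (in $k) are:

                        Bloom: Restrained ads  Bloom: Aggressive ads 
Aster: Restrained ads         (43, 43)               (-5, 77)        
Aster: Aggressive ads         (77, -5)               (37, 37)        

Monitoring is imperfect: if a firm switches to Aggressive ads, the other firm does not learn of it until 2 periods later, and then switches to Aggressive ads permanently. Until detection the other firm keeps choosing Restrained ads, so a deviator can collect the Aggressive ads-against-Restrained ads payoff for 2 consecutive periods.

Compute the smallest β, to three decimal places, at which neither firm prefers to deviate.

The best deviation is to choose Aggressive ads for all 2 undetected periods, earning 77 each, then 37 forever once detected.
Deviation value: 77(1−β^2)/(1−β) + 37β^2/(1−β); cooperation value: 43/(1−β).
IC: 43 ≥ 77(1−β^2) + 37β^2 = 77 − 40β^2.
So β^2 ≥ 34/40 = 17/20, giving β ≥ (17/20)^(1/2) ≈ 0.922.

0.922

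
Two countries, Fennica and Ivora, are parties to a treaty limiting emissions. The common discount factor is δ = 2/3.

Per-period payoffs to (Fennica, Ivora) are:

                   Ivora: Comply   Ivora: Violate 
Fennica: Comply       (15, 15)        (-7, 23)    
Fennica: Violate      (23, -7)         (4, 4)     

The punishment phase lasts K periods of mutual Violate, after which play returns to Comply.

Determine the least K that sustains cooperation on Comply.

IC: δ(1−δ^K)/(1−δ) ≥ (23−15)/(15−4) = 8/11.
With δ = 2/3: need 1 − δ^K ≥ 8/11·(1−2/3)/(2/3), i.e. δ^K ≤ 0.6364.
Since (2/3)^1 = 0.6667 and (2/3)^2 = 0.4444, the smallest such K is 2.

2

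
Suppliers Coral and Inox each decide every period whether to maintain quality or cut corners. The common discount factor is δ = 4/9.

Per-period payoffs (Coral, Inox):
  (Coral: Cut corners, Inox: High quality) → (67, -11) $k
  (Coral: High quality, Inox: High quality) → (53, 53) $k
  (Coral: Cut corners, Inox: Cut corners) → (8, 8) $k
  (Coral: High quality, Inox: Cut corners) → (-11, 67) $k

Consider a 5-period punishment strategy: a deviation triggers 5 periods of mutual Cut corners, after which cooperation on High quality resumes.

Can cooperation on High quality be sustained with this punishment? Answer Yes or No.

Yes

Comparing payoff streams over the 6 periods until play realigns: cooperate → 53(1+δ+…+δ^5); deviate → 67 + 8(δ+…+δ^5).
Cooperation is sustained iff (53−8)(δ+…+δ^5) ≥ 67−53.
δ+…+δ^5 = 4/9·(1−(4/9)^5)/(1−4/9) = 0.7861, and (67−53)/(53−8) = 0.3111.
0.7861 ≥ 0.3111, so cooperation is sustainable.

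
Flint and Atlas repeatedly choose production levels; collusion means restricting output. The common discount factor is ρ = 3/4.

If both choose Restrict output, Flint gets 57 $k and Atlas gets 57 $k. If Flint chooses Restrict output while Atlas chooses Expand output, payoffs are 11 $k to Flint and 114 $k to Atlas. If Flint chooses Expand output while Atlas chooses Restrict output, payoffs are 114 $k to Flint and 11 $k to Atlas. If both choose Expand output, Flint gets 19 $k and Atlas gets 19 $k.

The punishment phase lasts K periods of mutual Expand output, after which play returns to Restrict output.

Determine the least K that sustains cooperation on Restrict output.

3

Need Σ_{k=1}^{K} ρ^k ≥ (114−57)/(57−19) = 1.5000 at ρ = 3/4.
At K = 2 the sum is 1.3125 < 1.5000; at K = 3 it is 1.7344 ≥ 1.5000.
So the minimum punishment length is K = 3.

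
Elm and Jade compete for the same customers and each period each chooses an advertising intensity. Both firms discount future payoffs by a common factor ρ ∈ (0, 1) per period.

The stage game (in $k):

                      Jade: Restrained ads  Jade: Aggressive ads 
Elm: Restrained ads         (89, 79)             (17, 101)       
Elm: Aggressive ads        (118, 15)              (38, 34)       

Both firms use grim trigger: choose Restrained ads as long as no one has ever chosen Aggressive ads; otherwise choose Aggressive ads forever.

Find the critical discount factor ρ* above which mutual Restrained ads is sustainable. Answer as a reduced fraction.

Elm's threshold: (118−89)/(118−38) = 29/80.
Jade's threshold: (101−79)/(101−34) = 22/67.
29/80 > 22/67, so Elm binds and ρ* = 29/80.

29/80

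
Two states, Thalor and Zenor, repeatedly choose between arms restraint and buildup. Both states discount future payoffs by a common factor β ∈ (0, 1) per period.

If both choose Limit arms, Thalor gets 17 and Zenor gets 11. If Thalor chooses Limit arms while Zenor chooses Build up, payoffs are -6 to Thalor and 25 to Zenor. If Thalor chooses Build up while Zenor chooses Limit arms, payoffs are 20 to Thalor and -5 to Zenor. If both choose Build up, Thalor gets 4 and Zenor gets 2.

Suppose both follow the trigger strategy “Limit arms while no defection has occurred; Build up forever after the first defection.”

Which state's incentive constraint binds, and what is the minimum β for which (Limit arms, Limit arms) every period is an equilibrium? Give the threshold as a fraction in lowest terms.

For Thalor: deviation gain 20−17 = 3, per-period punishment loss 17−4 = 13. IC gives β ≥ 3/16.
For Zenor: gain 14, loss 9 per period, so β ≥ 14/23.
The tighter constraint is Zenor's, so cooperation needs β ≥ 14/23.

Zenor; β ≥ 14/23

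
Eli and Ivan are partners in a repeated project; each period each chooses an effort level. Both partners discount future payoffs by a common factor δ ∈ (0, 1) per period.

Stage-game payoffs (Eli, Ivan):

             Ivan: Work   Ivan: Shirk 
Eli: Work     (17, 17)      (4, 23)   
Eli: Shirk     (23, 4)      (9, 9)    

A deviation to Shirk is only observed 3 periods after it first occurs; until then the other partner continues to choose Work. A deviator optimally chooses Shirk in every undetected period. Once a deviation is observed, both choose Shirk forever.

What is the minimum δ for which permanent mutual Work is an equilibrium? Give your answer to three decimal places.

0.754

The best deviation is to choose Shirk for all 3 undetected periods, earning 23 each, then 9 forever once detected.
Deviation value: 23(1−δ^3)/(1−δ) + 9δ^3/(1−δ); cooperation value: 17/(1−δ).
IC: 17 ≥ 23(1−δ^3) + 9δ^3 = 23 − 14δ^3.
So δ^3 ≥ 6/14 = 3/7, giving δ ≥ (3/7)^(1/3) ≈ 0.754.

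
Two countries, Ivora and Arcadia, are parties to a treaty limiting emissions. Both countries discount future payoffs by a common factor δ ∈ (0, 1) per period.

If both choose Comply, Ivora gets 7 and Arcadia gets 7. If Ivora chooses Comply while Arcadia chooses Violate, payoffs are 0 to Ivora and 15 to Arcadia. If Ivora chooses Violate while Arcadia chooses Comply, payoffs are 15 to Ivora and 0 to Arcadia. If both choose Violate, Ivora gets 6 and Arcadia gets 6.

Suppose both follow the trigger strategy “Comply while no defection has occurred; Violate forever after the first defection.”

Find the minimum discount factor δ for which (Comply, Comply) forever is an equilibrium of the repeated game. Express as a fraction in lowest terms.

Under grim trigger the critical discount factor is (T−C)/(T−P) with T = 15, C = 7, P = 6.
δ* = (15−7)/(15−6) = 8/9.

8/9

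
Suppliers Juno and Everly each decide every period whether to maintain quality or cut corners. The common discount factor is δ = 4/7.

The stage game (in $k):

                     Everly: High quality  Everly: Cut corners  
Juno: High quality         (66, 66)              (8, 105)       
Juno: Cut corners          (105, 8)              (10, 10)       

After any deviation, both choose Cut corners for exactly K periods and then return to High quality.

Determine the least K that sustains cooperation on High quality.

2

No profitable deviation requires (66−10)(δ+…+δ^K) ≥ 105−66, i.e. δ+…+δ^K ≥ 39/56 ≈ 0.6964.
With δ = 4/7, the partial sums are K=1: 0.5714, K=2: 0.8980.
K = 2 is the first length at which the sum reaches 0.6964.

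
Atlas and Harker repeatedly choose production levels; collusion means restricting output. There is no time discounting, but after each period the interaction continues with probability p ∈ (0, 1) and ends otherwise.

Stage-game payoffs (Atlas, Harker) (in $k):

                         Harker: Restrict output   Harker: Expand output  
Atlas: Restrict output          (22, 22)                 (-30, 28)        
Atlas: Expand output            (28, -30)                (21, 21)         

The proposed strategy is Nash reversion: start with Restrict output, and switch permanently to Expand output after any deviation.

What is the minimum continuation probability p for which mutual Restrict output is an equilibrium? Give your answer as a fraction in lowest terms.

6/7

With no time discounting, the continuation probability p plays the role of the discount factor.
Grim-trigger IC: 22/(1−p) ≥ 28 + 21p/(1−p) ⇒ p ≥ (28−22)/(28−21) = 6/7.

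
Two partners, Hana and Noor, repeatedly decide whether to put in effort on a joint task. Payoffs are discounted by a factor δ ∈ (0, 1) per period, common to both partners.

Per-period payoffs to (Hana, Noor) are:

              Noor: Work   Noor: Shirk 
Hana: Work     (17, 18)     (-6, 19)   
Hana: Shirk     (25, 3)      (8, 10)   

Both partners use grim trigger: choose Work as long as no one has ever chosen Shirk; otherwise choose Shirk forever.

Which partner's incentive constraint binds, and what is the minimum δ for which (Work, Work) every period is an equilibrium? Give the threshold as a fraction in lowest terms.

Hana; δ ≥ 8/17

Hana's threshold: (25−17)/(25−8) = 8/17.
Noor's threshold: (19−18)/(19−10) = 1/9.
8/17 > 1/9, so Hana binds and δ* = 8/17.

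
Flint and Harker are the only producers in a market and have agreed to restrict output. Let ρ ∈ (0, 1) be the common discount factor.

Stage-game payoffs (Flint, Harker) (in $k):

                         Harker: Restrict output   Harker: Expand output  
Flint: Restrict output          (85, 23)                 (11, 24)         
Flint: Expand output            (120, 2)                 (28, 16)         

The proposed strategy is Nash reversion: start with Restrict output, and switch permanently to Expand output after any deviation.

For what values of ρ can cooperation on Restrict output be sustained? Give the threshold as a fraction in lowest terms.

35/92

For Flint: deviation gain 120−85 = 35, per-period punishment loss 85−28 = 57. IC gives ρ ≥ 35/92.
For Harker: gain 1, loss 7 per period, so ρ ≥ 1/8.
The tighter constraint is Flint's, so cooperation needs ρ ≥ 35/92.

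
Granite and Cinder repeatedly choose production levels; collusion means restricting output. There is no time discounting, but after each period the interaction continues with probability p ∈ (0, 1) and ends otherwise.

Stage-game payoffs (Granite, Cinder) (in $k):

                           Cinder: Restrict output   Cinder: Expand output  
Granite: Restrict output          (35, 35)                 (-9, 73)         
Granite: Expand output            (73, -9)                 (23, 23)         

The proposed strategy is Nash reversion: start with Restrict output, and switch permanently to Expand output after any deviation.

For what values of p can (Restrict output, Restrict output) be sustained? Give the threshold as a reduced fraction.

Expected cooperation value is 35 + p·35 + p²·35 + … = 35/(1−p); deviation gives 73 + p·23/(1−p).
35 ≥ 73(1−p) + 23p ⇒ 50p ≥ 38 ⇒ p ≥ 38/50 = 19/25.

19/25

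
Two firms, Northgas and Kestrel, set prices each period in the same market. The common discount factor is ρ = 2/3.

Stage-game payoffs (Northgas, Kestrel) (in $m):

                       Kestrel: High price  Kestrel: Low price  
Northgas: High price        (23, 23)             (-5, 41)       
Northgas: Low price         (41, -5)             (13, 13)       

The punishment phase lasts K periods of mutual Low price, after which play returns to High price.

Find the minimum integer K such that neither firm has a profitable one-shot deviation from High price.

No profitable deviation requires (23−13)(ρ+…+ρ^K) ≥ 41−23, i.e. ρ+…+ρ^K ≥ 9/5 ≈ 1.8000.
With ρ = 2/3, the partial sums are K=1: 0.6667, K=2: 1.1111, K=3: 1.4074, K=4: 1.6049, K=5: 1.7366, K=6: 1.8244.
K = 6 is the first length at which the sum reaches 1.8000.

6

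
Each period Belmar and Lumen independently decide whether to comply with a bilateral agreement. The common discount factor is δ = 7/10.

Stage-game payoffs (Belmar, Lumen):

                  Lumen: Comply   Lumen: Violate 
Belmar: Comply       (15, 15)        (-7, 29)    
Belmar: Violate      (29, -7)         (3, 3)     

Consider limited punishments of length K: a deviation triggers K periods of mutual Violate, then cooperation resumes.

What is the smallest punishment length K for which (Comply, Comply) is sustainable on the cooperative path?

2

IC: δ(1−δ^K)/(1−δ) ≥ (29−15)/(15−3) = 7/6.
With δ = 7/10: need 1 − δ^K ≥ 7/6·(1−7/10)/(7/10), i.e. δ^K ≤ 0.5000.
Since (7/10)^1 = 0.7000 and (7/10)^2 = 0.4900, the smallest such K is 2.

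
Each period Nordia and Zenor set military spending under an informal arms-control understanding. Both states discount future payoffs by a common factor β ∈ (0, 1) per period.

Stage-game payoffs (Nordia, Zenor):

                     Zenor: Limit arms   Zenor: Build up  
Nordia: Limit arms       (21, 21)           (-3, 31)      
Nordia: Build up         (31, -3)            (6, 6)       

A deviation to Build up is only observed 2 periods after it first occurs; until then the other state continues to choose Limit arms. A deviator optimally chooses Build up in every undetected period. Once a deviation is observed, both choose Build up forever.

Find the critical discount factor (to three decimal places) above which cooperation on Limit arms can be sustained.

Deviating for the 2 undetected periods gains 31−21 = 10 per period over cooperation, then loses 21−6 = 15 per period forever once punishment starts.
Gain: 10(1 + β + … + β^1); loss: 15·β^2/(1−β).
No profitable deviation ⇔ 10(1−β^2) ≤ 15·β^2, i.e. β^2 ≥ 10/(10+15) = 2/5.
Hence β ≥ (2/5)^(1/2) ≈ 0.632.

0.632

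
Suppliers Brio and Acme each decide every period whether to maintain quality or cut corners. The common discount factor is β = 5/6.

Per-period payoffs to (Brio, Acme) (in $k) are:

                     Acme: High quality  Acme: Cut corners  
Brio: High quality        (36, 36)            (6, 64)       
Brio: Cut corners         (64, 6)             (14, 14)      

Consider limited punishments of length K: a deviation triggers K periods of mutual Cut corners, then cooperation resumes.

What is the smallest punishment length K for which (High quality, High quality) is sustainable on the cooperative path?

No profitable deviation requires (36−14)(β+…+β^K) ≥ 64−36, i.e. β+…+β^K ≥ 14/11 ≈ 1.2727.
With β = 5/6, the partial sums are K=1: 0.8333, K=2: 1.5278.
K = 2 is the first length at which the sum reaches 1.2727.

2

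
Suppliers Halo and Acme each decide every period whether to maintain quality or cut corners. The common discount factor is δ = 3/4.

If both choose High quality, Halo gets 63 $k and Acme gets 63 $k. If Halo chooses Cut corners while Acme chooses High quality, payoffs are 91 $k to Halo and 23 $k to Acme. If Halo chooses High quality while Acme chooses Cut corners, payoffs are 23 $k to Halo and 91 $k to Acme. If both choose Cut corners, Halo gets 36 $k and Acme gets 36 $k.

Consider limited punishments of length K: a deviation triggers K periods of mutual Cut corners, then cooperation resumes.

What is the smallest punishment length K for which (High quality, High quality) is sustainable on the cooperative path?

No profitable deviation requires (63−36)(δ+…+δ^K) ≥ 91−63, i.e. δ+…+δ^K ≥ 28/27 ≈ 1.0370.
With δ = 3/4, the partial sums are K=1: 0.7500, K=2: 1.3125.
K = 2 is the first length at which the sum reaches 1.0370.

2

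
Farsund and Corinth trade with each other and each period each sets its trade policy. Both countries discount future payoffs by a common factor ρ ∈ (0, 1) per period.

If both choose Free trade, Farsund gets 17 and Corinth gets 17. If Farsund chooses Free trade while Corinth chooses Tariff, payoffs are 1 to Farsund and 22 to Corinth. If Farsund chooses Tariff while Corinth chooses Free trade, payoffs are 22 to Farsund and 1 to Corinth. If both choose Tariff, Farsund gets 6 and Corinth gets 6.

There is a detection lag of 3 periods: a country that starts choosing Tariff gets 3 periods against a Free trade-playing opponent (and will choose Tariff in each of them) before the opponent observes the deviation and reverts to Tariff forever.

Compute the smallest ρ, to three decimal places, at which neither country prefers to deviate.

Deviating for the 3 undetected periods gains 22−17 = 5 per period over cooperation, then loses 17−6 = 11 per period forever once punishment starts.
Gain: 5(1 + ρ + … + ρ^2); loss: 11·ρ^3/(1−ρ).
No profitable deviation ⇔ 5(1−ρ^3) ≤ 11·ρ^3, i.e. ρ^3 ≥ 5/(5+11) = 5/16.
Hence ρ ≥ (5/16)^(1/3) ≈ 0.679.

0.679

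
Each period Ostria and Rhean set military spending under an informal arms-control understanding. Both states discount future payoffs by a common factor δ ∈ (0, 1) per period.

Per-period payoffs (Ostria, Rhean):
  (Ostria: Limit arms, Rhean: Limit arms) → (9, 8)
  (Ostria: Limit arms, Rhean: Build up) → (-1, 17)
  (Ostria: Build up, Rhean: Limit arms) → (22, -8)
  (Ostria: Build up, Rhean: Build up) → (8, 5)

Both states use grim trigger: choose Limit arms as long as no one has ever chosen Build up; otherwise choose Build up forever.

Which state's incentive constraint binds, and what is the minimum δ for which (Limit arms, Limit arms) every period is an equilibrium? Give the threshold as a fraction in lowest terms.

Ostria's threshold: (22−9)/(22−8) = 13/14.
Rhean's threshold: (17−8)/(17−5) = 3/4.
13/14 > 3/4, so Ostria binds and δ* = 13/14.

Ostria; δ ≥ 13/14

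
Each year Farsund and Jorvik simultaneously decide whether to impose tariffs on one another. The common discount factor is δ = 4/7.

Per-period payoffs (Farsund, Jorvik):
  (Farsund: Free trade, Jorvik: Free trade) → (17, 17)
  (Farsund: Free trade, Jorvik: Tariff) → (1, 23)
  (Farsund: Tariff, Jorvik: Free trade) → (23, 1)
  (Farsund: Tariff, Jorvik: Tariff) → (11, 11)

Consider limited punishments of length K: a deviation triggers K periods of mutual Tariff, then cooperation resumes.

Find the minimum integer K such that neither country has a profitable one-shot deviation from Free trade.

No profitable deviation requires (17−11)(δ+…+δ^K) ≥ 23−17, i.e. δ+…+δ^K ≥ 1 ≈ 1.0000.
With δ = 4/7, the partial sums are K=1: 0.5714, K=2: 0.8980, K=3: 1.0845.
K = 3 is the first length at which the sum reaches 1.0000.

3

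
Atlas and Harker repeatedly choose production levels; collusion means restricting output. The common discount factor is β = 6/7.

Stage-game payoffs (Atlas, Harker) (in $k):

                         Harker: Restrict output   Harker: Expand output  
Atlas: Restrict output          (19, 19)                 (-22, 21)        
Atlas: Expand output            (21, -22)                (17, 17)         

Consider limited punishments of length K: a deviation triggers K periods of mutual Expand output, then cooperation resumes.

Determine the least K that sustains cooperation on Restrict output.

No profitable deviation requires (19−17)(β+…+β^K) ≥ 21−19, i.e. β+…+β^K ≥ 1 ≈ 1.0000.
With β = 6/7, the partial sums are K=1: 0.8571, K=2: 1.5918.
K = 2 is the first length at which the sum reaches 1.0000.

2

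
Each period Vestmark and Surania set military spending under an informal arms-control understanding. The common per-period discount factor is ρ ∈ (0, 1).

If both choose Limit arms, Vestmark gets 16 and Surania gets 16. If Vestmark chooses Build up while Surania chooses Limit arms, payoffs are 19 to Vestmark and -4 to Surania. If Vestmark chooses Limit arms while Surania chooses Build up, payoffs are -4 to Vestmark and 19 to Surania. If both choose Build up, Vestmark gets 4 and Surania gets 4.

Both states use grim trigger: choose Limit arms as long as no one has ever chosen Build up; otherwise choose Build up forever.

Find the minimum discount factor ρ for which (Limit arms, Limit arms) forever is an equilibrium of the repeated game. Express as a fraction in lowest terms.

One-period gain from deviating is 19 − 16 = 3. The loss is 16 − 4 = 12 in every subsequent period, with present value 12·ρ/(1−ρ).
Deviation is unprofitable when 12·ρ/(1−ρ) ≥ 3, i.e. ρ/(1−ρ) ≥ 1/4.
Equivalently ρ ≥ 3/(3+12) = 1/5.

1/5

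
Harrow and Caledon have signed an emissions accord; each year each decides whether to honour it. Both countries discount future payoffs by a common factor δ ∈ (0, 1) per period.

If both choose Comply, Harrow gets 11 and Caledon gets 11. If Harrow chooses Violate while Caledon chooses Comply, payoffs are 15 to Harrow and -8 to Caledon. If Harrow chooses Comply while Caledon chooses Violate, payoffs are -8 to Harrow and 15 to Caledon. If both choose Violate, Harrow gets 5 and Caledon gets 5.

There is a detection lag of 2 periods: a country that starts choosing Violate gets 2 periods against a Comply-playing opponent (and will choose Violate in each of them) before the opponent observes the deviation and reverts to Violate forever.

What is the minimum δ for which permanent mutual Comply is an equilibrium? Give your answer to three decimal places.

0.632

Deviating for the 2 undetected periods gains 15−11 = 4 per period over cooperation, then loses 11−5 = 6 per period forever once punishment starts.
Gain: 4(1 + δ + … + δ^1); loss: 6·δ^2/(1−δ).
No profitable deviation ⇔ 4(1−δ^2) ≤ 6·δ^2, i.e. δ^2 ≥ 4/(4+6) = 2/5.
Hence δ ≥ (2/5)^(1/2) ≈ 0.632.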